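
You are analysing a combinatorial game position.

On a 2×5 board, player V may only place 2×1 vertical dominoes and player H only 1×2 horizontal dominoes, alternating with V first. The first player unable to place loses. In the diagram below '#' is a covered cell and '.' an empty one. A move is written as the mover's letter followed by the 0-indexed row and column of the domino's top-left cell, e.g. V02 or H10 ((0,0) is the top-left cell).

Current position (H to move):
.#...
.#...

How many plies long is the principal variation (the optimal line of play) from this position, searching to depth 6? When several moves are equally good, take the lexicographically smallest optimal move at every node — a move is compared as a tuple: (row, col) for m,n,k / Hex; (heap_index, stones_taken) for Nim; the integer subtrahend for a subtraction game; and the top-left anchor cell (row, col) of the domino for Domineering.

PV length from [.#.../.#...]: 4 plies

[.#.../.#...] H move#1: H02:-1/.###./.#...*, H03:-1/.#.##/.#..., H12:-1/.#.../.###., H13:-1/.#.../.#.##
[.###./.#...] V move#2: V00:-1/####./##..., V04:+1/.####/.#..#*
[.####/.#..#] H move#3: H12:-1/.####/.####*
[.####/.####] V move#4: V00:+1/#####/#####*
[#####/#####] end (terminal -1, H#5); searched .#.../.#... to 6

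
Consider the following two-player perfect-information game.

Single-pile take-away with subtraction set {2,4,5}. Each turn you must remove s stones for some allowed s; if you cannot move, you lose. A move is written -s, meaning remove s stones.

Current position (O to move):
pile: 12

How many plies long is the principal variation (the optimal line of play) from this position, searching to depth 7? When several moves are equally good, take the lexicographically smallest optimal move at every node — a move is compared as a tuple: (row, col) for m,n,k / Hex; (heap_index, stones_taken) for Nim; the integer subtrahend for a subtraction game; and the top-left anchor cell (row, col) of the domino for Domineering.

PV length from [12]: 3 plies

p1 O@[12]: -2[10]-1 -4[8]+1* -5[7]+1
p2 X@[8]: -2[6]-1* -4[4]-1 -5[3]-1
p3 O@[6]: -2[4]-1 -4[2]-1 -5[1]+1*
p4 X@[1] terminal -1; root [12] d7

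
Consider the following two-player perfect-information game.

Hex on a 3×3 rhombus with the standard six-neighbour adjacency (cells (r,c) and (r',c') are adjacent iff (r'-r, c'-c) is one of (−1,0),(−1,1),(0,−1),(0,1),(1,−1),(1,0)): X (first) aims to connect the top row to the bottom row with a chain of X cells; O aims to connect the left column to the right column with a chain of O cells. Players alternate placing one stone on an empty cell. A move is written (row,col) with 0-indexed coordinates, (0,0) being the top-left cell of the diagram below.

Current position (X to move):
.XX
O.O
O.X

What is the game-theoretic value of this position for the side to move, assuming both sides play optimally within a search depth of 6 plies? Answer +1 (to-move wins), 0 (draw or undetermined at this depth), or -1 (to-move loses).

value(.XX/O.O/O.X, X) = -1

p1 X@[.XX/O.O/O.X]: (0,0)[XXX/O.O/O.X]-1* (1,1)[.XX/OXO/O.X]-1 (2,1)[.XX/O.O/OXX]-1
p2 O@[XXX/O.O/O.X]: (1,1)[XXX/OOO/O.X]+1* (2,1)[XXX/O.O/OOX]+1
p3 X@[XXX/OOO/O.X] terminal -1; root [.XX/O.O/O.X] d6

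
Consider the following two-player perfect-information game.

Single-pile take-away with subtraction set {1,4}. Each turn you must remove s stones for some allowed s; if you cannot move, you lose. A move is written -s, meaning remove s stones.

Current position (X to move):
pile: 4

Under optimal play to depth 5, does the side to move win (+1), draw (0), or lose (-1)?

value(4, X) = +1

p1 X@[4]: -1[3]-1 -4[0]+1*
p2 O@[0] terminal -1; root [4] d5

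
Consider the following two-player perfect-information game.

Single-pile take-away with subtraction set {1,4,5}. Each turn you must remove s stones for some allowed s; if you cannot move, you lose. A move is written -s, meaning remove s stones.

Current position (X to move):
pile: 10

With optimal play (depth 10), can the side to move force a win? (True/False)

X winning at [10]: False

[10] X move#1: -1:-1/9*, -4:-1/6, -5:-1/5
[9] O move#2: -1:+1/8*, -4:-1/5, -5:-1/4
[8] X move#3: -1:-1/7*, -4:-1/4, -5:-1/3
[7] O move#4: -1:-1/6, -4:-1/3, -5:+1/2*
[2] X move#5: -1:-1/1*
[1] O move#6: -1:+1/0*
[0] end (terminal -1, X#7); searched 10 to 10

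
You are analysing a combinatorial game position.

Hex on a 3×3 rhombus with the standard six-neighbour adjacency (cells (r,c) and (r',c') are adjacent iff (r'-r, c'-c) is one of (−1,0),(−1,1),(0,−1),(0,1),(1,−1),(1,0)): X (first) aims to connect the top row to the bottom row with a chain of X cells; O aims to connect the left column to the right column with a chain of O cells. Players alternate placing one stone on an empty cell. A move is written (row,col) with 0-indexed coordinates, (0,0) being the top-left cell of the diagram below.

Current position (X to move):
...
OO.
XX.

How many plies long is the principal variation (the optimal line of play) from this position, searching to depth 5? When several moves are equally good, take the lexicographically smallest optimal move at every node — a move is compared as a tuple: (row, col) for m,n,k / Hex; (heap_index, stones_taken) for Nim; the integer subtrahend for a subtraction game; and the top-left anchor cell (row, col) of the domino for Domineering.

PV length from [.../OO./XX.]: 4 plies

[.../OO./XX.] X move#1: (0,0):-1/X../OO./XX.*, (0,1):-1/.X./OO./XX., (0,2):-1/..X/OO./XX., (1,2):-1/.../OOX/XX., (2,2):-1/.../OO./XXX
[X../OO./XX.] O move#2: (0,1):+1/XO./OO./XX.*, (0,2):+1/X.O/OO./XX., (1,2):+1/X../OOO/XX., (2,2):+1/X../OO./XXO
[XO./OO./XX.] X move#3: (0,2):-1/XOX/OO./XX.*, (1,2):-1/XO./OOX/XX., (2,2):-1/XO./OO./XXX
[XOX/OO./XX.] O move#4: (1,2):+1/XOX/OOO/XX.*, (2,2):-1/XOX/OO./XXO
[XOX/OOO/XX.] end (terminal -1, X#5); searched .../OO./XX. to 5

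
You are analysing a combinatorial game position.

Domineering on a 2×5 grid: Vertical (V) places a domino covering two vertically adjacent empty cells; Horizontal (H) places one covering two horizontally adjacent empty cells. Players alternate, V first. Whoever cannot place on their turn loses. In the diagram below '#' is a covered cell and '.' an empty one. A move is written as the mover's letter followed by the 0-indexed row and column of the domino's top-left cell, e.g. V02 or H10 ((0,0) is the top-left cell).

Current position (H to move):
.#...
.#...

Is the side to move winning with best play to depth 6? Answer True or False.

p1 H@[.#.../.#...]: H02[.###./.#...]-1* H03[.#.##/.#...]-1 H12[.#.../.###.]-1 H13[.#.../.#.##]-1
p2 V@[.###./.#...]: V00[####./##...]-1 V04[.####/.#..#]+1*
p3 H@[.####/.#..#]: H12[.####/.####]-1*
p4 V@[.####/.####]: V00[#####/#####]+1*
p5 H@[#####/#####] terminal -1; root [.#.../.#...] d6

H winning at [.#.../.#...]: False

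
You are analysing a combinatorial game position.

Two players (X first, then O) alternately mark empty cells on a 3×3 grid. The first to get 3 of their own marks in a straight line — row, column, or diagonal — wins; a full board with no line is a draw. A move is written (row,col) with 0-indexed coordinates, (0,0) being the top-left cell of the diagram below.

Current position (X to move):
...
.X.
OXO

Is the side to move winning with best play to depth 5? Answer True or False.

ply 1, X at .../.X./OXO | (0,0)=+0→X../.X./OXO; (0,1)=+1→.X./.X./OXO*; (0,2)=+0→..X/.X./OXO; (1,0)=+1→.../XX./OXO; (1,2)=+1→.../.XX/OXO
ply 2: .X./.X./OXO is terminal -1 (O); from .../.X./OXO depth 5

X winning at [.../.X./OXO]: True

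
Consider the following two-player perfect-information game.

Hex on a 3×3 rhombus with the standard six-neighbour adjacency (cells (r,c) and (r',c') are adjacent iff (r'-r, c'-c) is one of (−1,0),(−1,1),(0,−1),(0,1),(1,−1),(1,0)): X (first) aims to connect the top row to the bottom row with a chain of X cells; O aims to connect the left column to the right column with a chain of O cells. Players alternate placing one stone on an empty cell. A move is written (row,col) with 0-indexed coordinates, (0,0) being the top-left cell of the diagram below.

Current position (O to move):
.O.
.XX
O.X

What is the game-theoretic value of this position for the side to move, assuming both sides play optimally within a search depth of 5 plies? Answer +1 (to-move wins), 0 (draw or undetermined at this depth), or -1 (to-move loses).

p1 O@[.O./.XX/O.X]: (0,0)[OO./.XX/O.X]-1 (0,2)[.OO/.XX/O.X]+1* (1,0)[.O./OXX/O.X]-1 (2,1)[.O./.XX/OOX]-1
p2 X@[.OO/.XX/O.X]: (0,0)[XOO/.XX/O.X]-1* (1,0)[.OO/XXX/O.X]-1 (2,1)[.OO/.XX/OXX]-1
p3 O@[XOO/.XX/O.X]: (1,0)[XOO/OXX/O.X]+1* (2,1)[XOO/.XX/OOX]-1
p4 X@[XOO/OXX/O.X] terminal -1; root [.O./.XX/O.X] d5

value(.O./.XX/O.X, O) = +1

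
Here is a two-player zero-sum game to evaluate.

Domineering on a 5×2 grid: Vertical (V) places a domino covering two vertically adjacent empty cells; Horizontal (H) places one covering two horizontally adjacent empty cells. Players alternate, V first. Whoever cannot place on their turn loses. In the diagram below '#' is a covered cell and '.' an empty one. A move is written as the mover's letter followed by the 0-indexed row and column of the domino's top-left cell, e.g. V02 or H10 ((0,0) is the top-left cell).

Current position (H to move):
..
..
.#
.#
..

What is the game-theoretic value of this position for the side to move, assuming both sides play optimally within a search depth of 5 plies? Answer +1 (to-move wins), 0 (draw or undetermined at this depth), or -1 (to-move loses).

ply 1, H at ../../.#/.#/.. | H00=+1→##/../.#/.#/..*; H10=+1→../##/.#/.#/..; H40=-1→../../.#/.#/##
ply 2, V at ##/../.#/.#/.. | V10=-1→##/#./##/.#/..*; V20=-1→##/../##/##/..; V30=-1→##/../.#/##/#.
ply 3, H at ##/#./##/.#/.. | H40=+1→##/#./##/.#/##*
ply 4: ##/#./##/.#/## is terminal -1 (V); from ../../.#/.#/.. depth 5

value(../../.#/.#/.., H) = +1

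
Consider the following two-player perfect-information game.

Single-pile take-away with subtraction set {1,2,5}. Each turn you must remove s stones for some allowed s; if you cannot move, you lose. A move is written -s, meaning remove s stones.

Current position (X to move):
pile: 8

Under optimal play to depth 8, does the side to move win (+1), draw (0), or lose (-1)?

value(8, X) = +1

ply 1, X at 8 | -1=-1→7; -2=+1→6*; -5=+1→3
ply 2, O at 6 | -1=-1→5*; -2=-1→4; -5=-1→1
ply 3, X at 5 | -1=-1→4; -2=+1→3*; -5=+1→0
ply 4, O at 3 | -1=-1→2*; -2=-1→1
ply 5, X at 2 | -1=-1→1; -2=+1→0*
ply 6: 0 is terminal -1 (O); from 8 depth 8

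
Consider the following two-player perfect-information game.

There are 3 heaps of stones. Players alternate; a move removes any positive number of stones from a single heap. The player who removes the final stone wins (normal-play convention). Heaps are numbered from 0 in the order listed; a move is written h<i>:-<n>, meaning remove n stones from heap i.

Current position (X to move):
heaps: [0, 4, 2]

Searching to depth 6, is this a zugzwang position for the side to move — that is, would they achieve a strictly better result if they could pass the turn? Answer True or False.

zugzwang((0,4,2), X) = False

p1 X@[(0,4,2)]: h1:-1[(0,3,2)]-1 h1:-2[(0,2,2)]+1* h1:-3[(0,1,2)]-1 h1:-4[(0,0,2)]-1 h2:-1[(0,4,1)]-1 h2:-2[(0,4,0)]-1
p2 O@[(0,2,2)]: h1:-1[(0,1,2)]-1* h1:-2[(0,0,2)]-1 h2:-1[(0,2,1)]-1 h2:-2[(0,2,0)]-1
p3 X@[(0,1,2)]: h1:-1[(0,0,2)]-1 h2:-1[(0,1,1)]+1* h2:-2[(0,1,0)]-1
p4 O@[(0,1,1)]: h1:-1[(0,0,1)]-1* h2:-1[(0,1,0)]-1
p5 X@[(0,0,1)]: h2:-1[(0,0,0)]+1*
p6 O@[(0,0,0)] terminal -1; root [(0,4,2)] d6
pass branch (O moves first from the same position):
  | p1 O@[(0,4,2)]: h1:-1[(0,3,2)]-1 h1:-2[(0,2,2)]+1* h1:-3[(0,1,2)]-1 h1:-4[(0,0,2)]-1 h2:-1[(0,4,1)]-1 h2:-2[(0,4,0)]-1
  | p2 X@[(0,2,2)]: h1:-1[(0,1,2)]-1* h1:-2[(0,0,2)]-1 h2:-1[(0,2,1)]-1 h2:-2[(0,2,0)]-1
  | p3 O@[(0,1,2)]: h1:-1[(0,0,2)]-1 h2:-1[(0,1,1)]+1* h2:-2[(0,1,0)]-1
  | p4 X@[(0,1,1)]: h1:-1[(0,0,1)]-1* h2:-1[(0,1,0)]-1
  | p5 O@[(0,0,1)]: h2:-1[(0,0,0)]+1*
  | p6 X@[(0,0,0)] terminal -1; root [(0,4,2)] d6
X moving scores +1; X passing scores -1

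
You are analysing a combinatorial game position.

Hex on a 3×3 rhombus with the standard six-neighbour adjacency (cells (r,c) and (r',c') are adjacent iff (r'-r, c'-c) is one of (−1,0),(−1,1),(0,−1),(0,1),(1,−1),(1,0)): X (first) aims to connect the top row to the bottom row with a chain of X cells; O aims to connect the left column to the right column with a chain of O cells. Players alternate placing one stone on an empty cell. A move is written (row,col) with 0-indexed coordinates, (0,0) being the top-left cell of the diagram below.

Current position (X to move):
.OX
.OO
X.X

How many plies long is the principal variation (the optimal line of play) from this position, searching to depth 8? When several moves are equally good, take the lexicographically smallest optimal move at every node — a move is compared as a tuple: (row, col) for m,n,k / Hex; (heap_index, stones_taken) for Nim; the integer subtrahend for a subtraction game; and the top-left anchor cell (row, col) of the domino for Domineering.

[.OX/.OO/X.X] X move#1: (0,0):-1/XOX/.OO/X.X*, (1,0):-1/.OX/XOO/X.X, (2,1):-1/.OX/.OO/XXX
[XOX/.OO/X.X] O move#2: (1,0):+1/XOX/OOO/X.X*, (2,1):-1/XOX/.OO/XOX
[XOX/OOO/X.X] end (terminal -1, X#3); searched .OX/.OO/X.X to 8

PV length from [.OX/.OO/X.X]: 2 plies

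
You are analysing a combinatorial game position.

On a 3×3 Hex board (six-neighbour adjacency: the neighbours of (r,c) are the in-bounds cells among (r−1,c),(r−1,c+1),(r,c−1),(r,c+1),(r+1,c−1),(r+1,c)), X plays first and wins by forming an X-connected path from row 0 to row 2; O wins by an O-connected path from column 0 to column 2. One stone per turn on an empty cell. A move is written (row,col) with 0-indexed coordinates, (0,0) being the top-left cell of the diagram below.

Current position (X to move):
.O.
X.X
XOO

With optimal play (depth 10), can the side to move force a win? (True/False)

p1 X@[.O./X.X/XOO]: (0,0)[XO./X.X/XOO]+1* (0,2)[.OX/X.X/XOO]+1 (1,1)[.O./XXX/XOO]+1
p2 O@[XO./X.X/XOO] terminal -1; root [.O./X.X/XOO] d10

X winning at [.O./X.X/XOO]: True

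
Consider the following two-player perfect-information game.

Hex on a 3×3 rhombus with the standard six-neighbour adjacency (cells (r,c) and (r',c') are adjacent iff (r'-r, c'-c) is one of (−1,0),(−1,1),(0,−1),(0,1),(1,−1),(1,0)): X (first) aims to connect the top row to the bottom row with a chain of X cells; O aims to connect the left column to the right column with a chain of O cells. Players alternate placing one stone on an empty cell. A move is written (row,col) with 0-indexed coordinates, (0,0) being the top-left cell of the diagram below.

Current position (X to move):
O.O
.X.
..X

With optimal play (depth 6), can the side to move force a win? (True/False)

p1 X@[O.O/.X./..X]: (0,1)[OXO/.X./..X]+1* (1,0)[O.O/XX./..X]-1 (1,2)[O.O/.XX/..X]-1 (2,0)[O.O/.X./X.X]-1 (2,1)[O.O/.X./.XX]-1
p2 O@[OXO/.X./..X]: (1,0)[OXO/OX./..X]-1* (1,2)[OXO/.XO/..X]-1 (2,0)[OXO/.X./O.X]-1 (2,1)[OXO/.X./.OX]-1
p3 X@[OXO/OX./..X]: (1,2)[OXO/OXX/..X]+1* (2,0)[OXO/OX./X.X]+1 (2,1)[OXO/OX./.XX]+1
p4 O@[OXO/OXX/..X] terminal -1; root [O.O/.X./..X] d6

X winning at [O.O/.X./..X]: True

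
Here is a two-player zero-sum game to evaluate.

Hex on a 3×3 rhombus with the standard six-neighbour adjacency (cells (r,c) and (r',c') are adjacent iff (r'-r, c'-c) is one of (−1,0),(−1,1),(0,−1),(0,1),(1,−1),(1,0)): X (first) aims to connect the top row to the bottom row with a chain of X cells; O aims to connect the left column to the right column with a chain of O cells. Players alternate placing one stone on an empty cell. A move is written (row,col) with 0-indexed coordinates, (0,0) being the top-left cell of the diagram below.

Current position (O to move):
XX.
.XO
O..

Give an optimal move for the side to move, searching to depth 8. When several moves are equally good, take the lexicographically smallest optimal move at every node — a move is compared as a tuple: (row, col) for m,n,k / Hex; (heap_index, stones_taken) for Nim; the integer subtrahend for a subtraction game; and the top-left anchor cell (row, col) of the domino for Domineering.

p1 O@[XX./.XO/O..]: (0,2)[XXO/.XO/O..]-1 (1,0)[XX./OXO/O..]-1 (2,1)[XX./.XO/OO.]+1* (2,2)[XX./.XO/O.O]-1
p2 X@[XX./.XO/OO.] terminal -1; root [XX./.XO/O..] d8

O's best at [XX./.XO/O..]: (2,1)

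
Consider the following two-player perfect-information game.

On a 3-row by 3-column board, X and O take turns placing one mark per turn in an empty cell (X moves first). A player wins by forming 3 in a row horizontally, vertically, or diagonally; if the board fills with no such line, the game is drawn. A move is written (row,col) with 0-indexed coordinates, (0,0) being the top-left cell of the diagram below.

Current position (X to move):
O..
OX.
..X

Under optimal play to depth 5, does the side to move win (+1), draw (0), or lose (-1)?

[O../OX./..X] X move#1: (0,1):-1/OX./OX./..X, (0,2):-1/O.X/OX./..X, (1,2):-1/O../OXX/..X, (2,0):+1/O../OX./X.X*, (2,1):-1/O../OX./.XX
[O../OX./X.X] O move#2: (0,1):-1/OO./OX./X.X*, (0,2):-1/O.O/OX./X.X, (1,2):-1/O../OXO/X.X, (2,1):-1/O../OX./XOX
[OO./OX./X.X] X move#3: (0,2):+1/OOX/OX./X.X*, (1,2):-1/OO./OXX/X.X, (2,1):+1/OO./OX./XXX
[OOX/OX./X.X] end (terminal -1, O#4); searched O../OX./..X to 5

value(O../OX./..X, X) = +1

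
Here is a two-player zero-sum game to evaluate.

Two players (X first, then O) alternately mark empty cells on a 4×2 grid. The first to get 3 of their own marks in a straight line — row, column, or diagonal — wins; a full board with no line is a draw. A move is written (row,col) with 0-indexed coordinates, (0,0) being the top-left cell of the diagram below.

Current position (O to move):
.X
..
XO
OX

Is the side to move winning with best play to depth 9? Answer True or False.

O winning at [.X/../XO/OX]: False

[.X/../XO/OX] O move#1: (0,0):+0/OX/../XO/OX*, (1,0):+0/.X/O./XO/OX, (1,1):+0/.X/.O/XO/OX
[OX/../XO/OX] X move#2: (1,0):+0/OX/X./XO/OX*, (1,1):+0/OX/.X/XO/OX
[OX/X./XO/OX] O move#3: (1,1):+0/OX/XO/XO/OX*
[OX/XO/XO/OX] end (terminal +0, X#4); searched .X/../XO/OX to 9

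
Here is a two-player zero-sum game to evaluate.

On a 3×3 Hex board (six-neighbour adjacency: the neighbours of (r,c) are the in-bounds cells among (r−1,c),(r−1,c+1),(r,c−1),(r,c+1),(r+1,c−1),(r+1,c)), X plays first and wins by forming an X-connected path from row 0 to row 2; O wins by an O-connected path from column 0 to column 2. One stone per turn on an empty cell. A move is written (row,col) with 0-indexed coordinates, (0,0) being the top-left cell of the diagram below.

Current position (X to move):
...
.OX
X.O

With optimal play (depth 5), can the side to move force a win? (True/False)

ply 1, X at .../.OX/X.O | (0,0)=-1→X../.OX/X.O; (0,1)=-1→.X./.OX/X.O; (0,2)=+1→..X/.OX/X.O*; (1,0)=+1→.../XOX/X.O; (2,1)=+1→.../.OX/XXO
ply 2, O at ..X/.OX/X.O | (0,0)=-1→O.X/.OX/X.O*; (0,1)=-1→.OX/.OX/X.O; (1,0)=-1→..X/OOX/X.O; (2,1)=-1→..X/.OX/XOO
ply 3, X at O.X/.OX/X.O | (0,1)=+1→OXX/.OX/X.O*; (1,0)=+1→O.X/XOX/X.O; (2,1)=+1→O.X/.OX/XXO
ply 4, O at OXX/.OX/X.O | (1,0)=-1→OXX/OOX/X.O*; (2,1)=-1→OXX/.OX/XOO
ply 5, X at OXX/OOX/X.O | (2,1)=+1→OXX/OOX/XXO*
ply 6: OXX/OOX/XXO is terminal -1 (O); from .../.OX/X.O depth 5

X winning at [.../.OX/X.O]: True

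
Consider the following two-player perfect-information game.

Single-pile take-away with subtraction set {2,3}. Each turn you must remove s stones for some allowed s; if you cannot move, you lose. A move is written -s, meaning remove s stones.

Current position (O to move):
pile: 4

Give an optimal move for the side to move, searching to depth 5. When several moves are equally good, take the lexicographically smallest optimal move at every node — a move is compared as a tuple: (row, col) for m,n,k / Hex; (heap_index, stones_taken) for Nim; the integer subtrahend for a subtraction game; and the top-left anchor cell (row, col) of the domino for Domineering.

O's best at [4]: -3

p1 O@[4]: -2[2]-1 -3[1]+1*
p2 X@[1] terminal -1; root [4] d5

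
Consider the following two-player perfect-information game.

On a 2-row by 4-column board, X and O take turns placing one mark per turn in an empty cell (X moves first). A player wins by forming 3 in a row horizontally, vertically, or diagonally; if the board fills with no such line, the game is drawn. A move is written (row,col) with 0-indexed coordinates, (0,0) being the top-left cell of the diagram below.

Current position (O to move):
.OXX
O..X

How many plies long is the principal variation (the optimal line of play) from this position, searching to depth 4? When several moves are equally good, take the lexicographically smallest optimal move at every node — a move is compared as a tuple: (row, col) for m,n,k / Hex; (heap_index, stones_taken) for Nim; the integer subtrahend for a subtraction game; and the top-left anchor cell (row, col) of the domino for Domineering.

ply 1, O at .OXX/O..X | (0,0)=+0→OOXX/O..X*; (1,1)=+0→.OXX/OO.X; (1,2)=+0→.OXX/O.OX
ply 2, X at OOXX/O..X | (1,1)=+0→OOXX/OX.X*; (1,2)=+0→OOXX/O.XX
ply 3, O at OOXX/OX.X | (1,2)=+0→OOXX/OXOX*
ply 4: OOXX/OXOX is terminal +0 (X); from .OXX/O..X depth 4

PV length from [.OXX/O..X]: 3 plies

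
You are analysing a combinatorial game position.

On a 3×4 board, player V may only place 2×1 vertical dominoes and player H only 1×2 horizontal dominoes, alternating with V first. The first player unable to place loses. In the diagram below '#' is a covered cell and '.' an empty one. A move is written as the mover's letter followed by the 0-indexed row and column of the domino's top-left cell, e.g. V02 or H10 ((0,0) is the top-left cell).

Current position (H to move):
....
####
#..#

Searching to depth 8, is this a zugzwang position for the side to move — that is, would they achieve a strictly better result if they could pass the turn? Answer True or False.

zugzwang(..../####/#..#, H) = False

ply 1, H at ..../####/#..# | H00=+1→##../####/#..#*; H01=+1→.##./####/#..#; H02=+1→..##/####/#..#; H21=+1→..../####/####
ply 2: ##../####/#..# is terminal -1 (V); from ..../####/#..# depth 8
if H skipped the turn, V would face:
~ ply 1: ..../####/#..# is terminal -1 (V); from ..../####/#..# depth 8
compare (H): move=+1 vs pass=+1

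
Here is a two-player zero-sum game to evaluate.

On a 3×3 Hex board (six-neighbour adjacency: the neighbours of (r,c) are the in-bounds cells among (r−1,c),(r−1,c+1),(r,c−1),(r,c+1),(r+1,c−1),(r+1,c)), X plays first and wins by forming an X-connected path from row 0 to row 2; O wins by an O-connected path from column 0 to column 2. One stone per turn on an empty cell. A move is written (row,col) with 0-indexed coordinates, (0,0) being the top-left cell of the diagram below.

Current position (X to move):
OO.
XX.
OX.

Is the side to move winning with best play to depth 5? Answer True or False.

ply 1, X at OO./XX./OX. | (0,2)=+1→OOX/XX./OX.*; (1,2)=-1→OO./XXX/OX.; (2,2)=-1→OO./XX./OXX
ply 2: OOX/XX./OX. is terminal -1 (O); from OO./XX./OX. depth 5

X winning at [OO./XX./OX.]: True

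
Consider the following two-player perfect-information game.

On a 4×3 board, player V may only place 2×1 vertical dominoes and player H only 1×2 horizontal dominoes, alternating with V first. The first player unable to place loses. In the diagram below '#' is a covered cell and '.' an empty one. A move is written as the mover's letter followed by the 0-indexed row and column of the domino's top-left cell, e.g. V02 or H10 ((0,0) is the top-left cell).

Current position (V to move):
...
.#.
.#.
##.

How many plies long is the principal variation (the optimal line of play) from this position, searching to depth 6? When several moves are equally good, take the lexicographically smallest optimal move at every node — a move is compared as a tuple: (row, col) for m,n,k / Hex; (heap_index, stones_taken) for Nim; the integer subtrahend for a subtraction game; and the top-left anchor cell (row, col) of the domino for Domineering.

ply 1, V at .../.#./.#./##. | V00=+1→#../##./.#./##.*; V02=+1→..#/.##/.#./##.; V10=+1→.../##./##./##.; V12=+1→.../.##/.##/##.; V22=+1→.../.#./.##/###
ply 2, H at #../##./.#./##. | H01=-1→###/##./.#./##.*
ply 3, V at ###/##./.#./##. | V12=+1→###/###/.##/##.*; V22=+1→###/##./.##/###
ply 4: ###/###/.##/##. is terminal -1 (H); from .../.#./.#./##. depth 6

PV length from [.../.#./.#./##.]: 3 plies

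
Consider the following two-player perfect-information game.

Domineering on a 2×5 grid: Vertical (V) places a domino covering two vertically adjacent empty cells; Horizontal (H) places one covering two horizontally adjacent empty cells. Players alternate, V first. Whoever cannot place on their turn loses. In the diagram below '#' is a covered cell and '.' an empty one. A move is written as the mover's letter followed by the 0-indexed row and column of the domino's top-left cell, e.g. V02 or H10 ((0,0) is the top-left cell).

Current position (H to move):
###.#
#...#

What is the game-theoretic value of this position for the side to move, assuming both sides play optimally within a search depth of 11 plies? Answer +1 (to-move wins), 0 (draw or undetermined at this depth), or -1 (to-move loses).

value(###.#/#...#, H) = +1

[###.#/#...#] H move#1: H11:-1/###.#/###.#, H12:+1/###.#/#.###*
[###.#/#.###] end (terminal -1, V#2); searched ###.#/#...# to 11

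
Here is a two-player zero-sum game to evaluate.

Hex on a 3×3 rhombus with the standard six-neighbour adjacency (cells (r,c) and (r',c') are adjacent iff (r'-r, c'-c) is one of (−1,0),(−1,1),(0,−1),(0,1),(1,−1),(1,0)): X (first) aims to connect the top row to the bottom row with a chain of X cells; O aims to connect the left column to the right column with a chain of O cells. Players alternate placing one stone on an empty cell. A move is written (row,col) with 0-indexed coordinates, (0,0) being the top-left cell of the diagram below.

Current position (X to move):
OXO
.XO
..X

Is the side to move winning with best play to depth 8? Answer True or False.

p1 X@[OXO/.XO/..X]: (1,0)[OXO/XXO/..X]+1* (2,0)[OXO/.XO/X.X]+1 (2,1)[OXO/.XO/.XX]+1
p2 O@[OXO/XXO/..X]: (2,0)[OXO/XXO/O.X]-1* (2,1)[OXO/XXO/.OX]-1
p3 X@[OXO/XXO/O.X]: (2,1)[OXO/XXO/OXX]+1*
p4 O@[OXO/XXO/OXX] terminal -1; root [OXO/.XO/..X] d8

X winning at [OXO/.XO/..X]: True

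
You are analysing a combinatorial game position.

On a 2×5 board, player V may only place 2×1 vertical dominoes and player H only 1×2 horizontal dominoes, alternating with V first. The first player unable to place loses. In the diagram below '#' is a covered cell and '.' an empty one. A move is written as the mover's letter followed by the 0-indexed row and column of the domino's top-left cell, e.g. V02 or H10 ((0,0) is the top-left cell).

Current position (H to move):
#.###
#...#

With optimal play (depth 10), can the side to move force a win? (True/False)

ply 1, H at #.###/#...# | H11=+1→#.###/###.#*; H12=-1→#.###/#.###
ply 2: #.###/###.# is terminal -1 (V); from #.###/#...# depth 10

H winning at [#.###/#...#]: True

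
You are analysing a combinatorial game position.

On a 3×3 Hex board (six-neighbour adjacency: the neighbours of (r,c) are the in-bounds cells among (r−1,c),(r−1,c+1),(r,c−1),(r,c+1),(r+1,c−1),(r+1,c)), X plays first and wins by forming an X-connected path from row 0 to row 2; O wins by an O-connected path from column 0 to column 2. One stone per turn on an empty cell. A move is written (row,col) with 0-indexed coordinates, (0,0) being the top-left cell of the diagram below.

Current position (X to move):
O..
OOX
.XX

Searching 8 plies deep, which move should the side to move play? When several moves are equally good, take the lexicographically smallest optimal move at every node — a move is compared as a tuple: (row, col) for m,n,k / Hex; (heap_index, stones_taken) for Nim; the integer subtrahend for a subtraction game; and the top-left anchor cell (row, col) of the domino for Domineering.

ply 1, X at O../OOX/.XX | (0,1)=-1→OX./OOX/.XX; (0,2)=+1→O.X/OOX/.XX*; (2,0)=-1→O../OOX/XXX
ply 2: O.X/OOX/.XX is terminal -1 (O); from O../OOX/.XX depth 8

X's best at [O../OOX/.XX]: (0,2)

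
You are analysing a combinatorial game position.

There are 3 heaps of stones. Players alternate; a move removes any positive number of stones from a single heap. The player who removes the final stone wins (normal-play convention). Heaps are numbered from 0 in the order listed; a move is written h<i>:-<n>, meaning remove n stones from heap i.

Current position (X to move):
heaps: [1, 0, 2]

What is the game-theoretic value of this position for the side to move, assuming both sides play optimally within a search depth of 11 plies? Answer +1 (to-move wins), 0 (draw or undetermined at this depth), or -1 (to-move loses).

[(1,0,2)] X move#1: h0:-1:-1/(0,0,2), h2:-1:+1/(1,0,1)*, h2:-2:-1/(1,0,0)
[(1,0,1)] O move#2: h0:-1:-1/(0,0,1)*, h2:-1:-1/(1,0,0)
[(0,0,1)] X move#3: h2:-1:+1/(0,0,0)*
[(0,0,0)] end (terminal -1, O#4); searched (1,0,2) to 11

value((1,0,2), X) = +1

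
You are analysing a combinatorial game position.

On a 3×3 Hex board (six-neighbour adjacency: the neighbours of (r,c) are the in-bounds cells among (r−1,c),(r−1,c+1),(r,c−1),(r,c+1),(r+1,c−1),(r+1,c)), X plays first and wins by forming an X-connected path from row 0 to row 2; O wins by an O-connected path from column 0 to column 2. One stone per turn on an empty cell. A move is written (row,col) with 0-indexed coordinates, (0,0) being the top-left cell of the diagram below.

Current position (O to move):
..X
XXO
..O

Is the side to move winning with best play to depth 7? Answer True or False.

O winning at [..X/XXO/..O]: False

[..X/XXO/..O] O move#1: (0,0):-1/O.X/XXO/..O*, (0,1):-1/.OX/XXO/..O, (2,0):-1/..X/XXO/O.O, (2,1):-1/..X/XXO/.OO
[O.X/XXO/..O] X move#2: (0,1):+1/OXX/XXO/..O*, (2,0):+1/O.X/XXO/X.O, (2,1):+1/O.X/XXO/.XO
[OXX/XXO/..O] O move#3: (2,0):-1/OXX/XXO/O.O*, (2,1):-1/OXX/XXO/.OO
[OXX/XXO/O.O] X move#4: (2,1):+1/OXX/XXO/OXO*
[OXX/XXO/OXO] end (terminal -1, O#5); searched ..X/XXO/..O to 7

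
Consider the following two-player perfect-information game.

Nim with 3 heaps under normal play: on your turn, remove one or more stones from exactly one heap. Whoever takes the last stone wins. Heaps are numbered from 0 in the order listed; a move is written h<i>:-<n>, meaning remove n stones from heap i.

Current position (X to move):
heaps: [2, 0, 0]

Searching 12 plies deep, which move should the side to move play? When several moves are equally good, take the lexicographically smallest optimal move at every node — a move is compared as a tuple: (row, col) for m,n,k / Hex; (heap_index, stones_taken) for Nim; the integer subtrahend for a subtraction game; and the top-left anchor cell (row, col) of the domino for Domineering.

ply 1, X at (2,0,0) | h0:-1=-1→(1,0,0); h0:-2=+1→(0,0,0)*
ply 2: (0,0,0) is terminal -1 (O); from (2,0,0) depth 12

X's best at [(2,0,0)]: h0:-2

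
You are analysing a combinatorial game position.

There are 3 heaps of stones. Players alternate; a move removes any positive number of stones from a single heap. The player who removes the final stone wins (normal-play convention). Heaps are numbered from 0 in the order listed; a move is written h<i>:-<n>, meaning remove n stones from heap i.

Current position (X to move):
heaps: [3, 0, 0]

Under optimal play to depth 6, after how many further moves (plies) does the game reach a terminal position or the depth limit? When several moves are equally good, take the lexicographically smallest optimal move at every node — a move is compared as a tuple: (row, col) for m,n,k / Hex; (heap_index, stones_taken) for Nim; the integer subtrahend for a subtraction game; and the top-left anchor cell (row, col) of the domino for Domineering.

PV length from [(3,0,0)]: 1 ply

p1 X@[(3,0,0)]: h0:-1[(2,0,0)]-1 h0:-2[(1,0,0)]-1 h0:-3[(0,0,0)]+1*
p2 O@[(0,0,0)] terminal -1; root [(3,0,0)] d6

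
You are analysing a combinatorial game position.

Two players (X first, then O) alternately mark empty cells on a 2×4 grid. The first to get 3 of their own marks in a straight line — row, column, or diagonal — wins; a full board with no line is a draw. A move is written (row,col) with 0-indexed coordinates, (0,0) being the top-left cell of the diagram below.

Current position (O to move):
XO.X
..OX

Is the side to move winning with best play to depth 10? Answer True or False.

ply 1, O at XO.X/..OX | (0,2)=+0→XOOX/..OX*; (1,0)=+0→XO.X/O.OX; (1,1)=+0→XO.X/.OOX
ply 2, X at XOOX/..OX | (1,0)=+0→XOOX/X.OX*; (1,1)=+0→XOOX/.XOX
ply 3, O at XOOX/X.OX | (1,1)=+0→XOOX/XOOX*
ply 4: XOOX/XOOX is terminal +0 (X); from XO.X/..OX depth 10

O winning at [XO.X/..OX]: False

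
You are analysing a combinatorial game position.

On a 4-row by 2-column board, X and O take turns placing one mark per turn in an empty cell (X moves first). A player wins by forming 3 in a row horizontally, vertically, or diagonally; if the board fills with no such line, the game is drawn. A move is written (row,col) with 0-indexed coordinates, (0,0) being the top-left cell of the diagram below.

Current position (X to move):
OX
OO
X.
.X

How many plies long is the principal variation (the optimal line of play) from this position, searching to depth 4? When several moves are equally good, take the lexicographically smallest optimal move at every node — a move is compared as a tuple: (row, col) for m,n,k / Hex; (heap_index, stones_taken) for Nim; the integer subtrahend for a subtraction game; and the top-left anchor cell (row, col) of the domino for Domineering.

[OX/OO/X./.X] X move#1: (2,1):+0/OX/OO/XX/.X*, (3,0):+0/OX/OO/X./XX
[OX/OO/XX/.X] O move#2: (3,0):+0/OX/OO/XX/OX*
[OX/OO/XX/OX] end (terminal +0, X#3); searched OX/OO/X./.X to 4

PV length from [OX/OO/X./.X]: 2 plies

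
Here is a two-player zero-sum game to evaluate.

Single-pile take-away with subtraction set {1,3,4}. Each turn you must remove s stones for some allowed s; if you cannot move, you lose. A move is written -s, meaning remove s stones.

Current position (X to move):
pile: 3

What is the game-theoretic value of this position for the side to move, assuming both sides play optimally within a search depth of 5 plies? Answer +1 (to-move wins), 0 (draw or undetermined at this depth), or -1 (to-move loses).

value(3, X) = +1

ply 1, X at 3 | -1=+1→2*; -3=+1→0
ply 2, O at 2 | -1=-1→1*
ply 3, X at 1 | -1=+1→0*
ply 4: 0 is terminal -1 (O); from 3 depth 5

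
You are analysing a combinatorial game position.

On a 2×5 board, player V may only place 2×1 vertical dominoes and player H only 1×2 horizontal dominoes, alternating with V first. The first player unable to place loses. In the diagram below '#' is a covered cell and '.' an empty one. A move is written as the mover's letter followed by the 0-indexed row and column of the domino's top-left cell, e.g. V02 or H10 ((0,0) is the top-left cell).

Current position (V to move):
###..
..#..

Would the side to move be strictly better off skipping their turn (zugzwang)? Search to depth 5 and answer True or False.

[###../..#..] V move#1: V03:+1/####./..##.*, V04:+1/###.#/..#.#
[####./..##.] H move#2: H10:-1/####./####.*
[####./####.] V move#3: V04:+1/#####/#####*
[#####/#####] end (terminal -1, H#4); searched ###../..#.. to 5
pass branch (H moves first from the same position):
  | [###../..#..] H move#1: H03:+1/#####/..#..*, H10:-1/###../###.., H13:+1/###../..###
  | [#####/..#..] end (terminal -1, V#2); searched ###../..#.. to 5
V moving scores +1; V passing scores -1

zugzwang(###../..#.., V) = False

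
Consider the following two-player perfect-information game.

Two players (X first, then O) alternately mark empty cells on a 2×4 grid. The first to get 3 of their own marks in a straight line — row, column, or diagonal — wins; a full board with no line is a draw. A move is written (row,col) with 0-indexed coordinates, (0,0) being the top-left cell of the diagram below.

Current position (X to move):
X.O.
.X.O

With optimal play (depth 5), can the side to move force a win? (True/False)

X winning at [X.O./.X.O]: False

ply 1, X at X.O./.X.O | (0,1)=+0→XXO./.X.O*; (0,3)=+0→X.OX/.X.O; (1,0)=+0→X.O./XX.O; (1,2)=+0→X.O./.XXO
ply 2, O at XXO./.X.O | (0,3)=+0→XXOO/.X.O*; (1,0)=+0→XXO./OX.O; (1,2)=+0→XXO./.XOO
ply 3, X at XXOO/.X.O | (1,0)=+0→XXOO/XX.O*; (1,2)=+0→XXOO/.XXO
ply 4, O at XXOO/XX.O | (1,2)=+0→XXOO/XXOO*
ply 5: XXOO/XXOO is terminal +0 (X); from X.O./.X.O depth 5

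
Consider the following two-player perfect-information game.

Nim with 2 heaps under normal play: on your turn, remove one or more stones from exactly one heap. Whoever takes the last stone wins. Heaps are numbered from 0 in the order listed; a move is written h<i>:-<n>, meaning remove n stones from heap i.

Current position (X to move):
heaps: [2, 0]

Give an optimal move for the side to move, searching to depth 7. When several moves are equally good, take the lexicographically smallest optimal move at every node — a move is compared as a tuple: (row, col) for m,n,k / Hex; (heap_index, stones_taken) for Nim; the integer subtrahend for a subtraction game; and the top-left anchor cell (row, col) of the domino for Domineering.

X's best at [(2,0)]: h0:-2

[(2,0)] X move#1: h0:-1:-1/(1,0), h0:-2:+1/(0,0)*
[(0,0)] end (terminal -1, O#2); searched (2,0) to 7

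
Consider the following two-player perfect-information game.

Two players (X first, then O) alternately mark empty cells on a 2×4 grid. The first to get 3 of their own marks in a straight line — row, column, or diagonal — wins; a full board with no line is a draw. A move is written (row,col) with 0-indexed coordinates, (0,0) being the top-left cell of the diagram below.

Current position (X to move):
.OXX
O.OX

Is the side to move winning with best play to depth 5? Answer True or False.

ply 1, X at .OXX/O.OX | (0,0)=-1→XOXX/O.OX; (1,1)=+0→.OXX/OXOX*
ply 2, O at .OXX/OXOX | (0,0)=+0→OOXX/OXOX*
ply 3: OOXX/OXOX is terminal +0 (X); from .OXX/O.OX depth 5

X winning at [.OXX/O.OX]: False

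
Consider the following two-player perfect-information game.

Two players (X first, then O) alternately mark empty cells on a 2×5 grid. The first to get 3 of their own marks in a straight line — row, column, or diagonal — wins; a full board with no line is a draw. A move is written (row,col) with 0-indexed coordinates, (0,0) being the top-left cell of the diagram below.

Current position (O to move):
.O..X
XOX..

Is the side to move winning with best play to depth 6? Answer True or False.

ply 1, O at .O..X/XOX.. | (0,0)=+0→OO..X/XOX..; (0,2)=+1→.OO.X/XOX..*; (0,3)=+0→.O.OX/XOX..; (1,3)=+0→.O..X/XOXO.; (1,4)=+0→.O..X/XOX.O
ply 2, X at .OO.X/XOX.. | (0,0)=-1→XOO.X/XOX..*; (0,3)=-1→.OOXX/XOX..; (1,3)=-1→.OO.X/XOXX.; (1,4)=-1→.OO.X/XOX.X
ply 3, O at XOO.X/XOX.. | (0,3)=+1→XOOOX/XOX..*; (1,3)=+0→XOO.X/XOXO.; (1,4)=+0→XOO.X/XOX.O
ply 4: XOOOX/XOX.. is terminal -1 (X); from .O..X/XOX.. depth 6

O winning at [.O..X/XOX..]: True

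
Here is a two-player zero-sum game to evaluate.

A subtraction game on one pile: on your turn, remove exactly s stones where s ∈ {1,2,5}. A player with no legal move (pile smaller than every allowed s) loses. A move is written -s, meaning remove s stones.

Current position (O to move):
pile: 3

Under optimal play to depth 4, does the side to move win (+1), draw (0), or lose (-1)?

p1 O@[3]: -1[2]-1* -2[1]-1
p2 X@[2]: -1[1]-1 -2[0]+1*
p3 O@[0] terminal -1; root [3] d4

value(3, O) = -1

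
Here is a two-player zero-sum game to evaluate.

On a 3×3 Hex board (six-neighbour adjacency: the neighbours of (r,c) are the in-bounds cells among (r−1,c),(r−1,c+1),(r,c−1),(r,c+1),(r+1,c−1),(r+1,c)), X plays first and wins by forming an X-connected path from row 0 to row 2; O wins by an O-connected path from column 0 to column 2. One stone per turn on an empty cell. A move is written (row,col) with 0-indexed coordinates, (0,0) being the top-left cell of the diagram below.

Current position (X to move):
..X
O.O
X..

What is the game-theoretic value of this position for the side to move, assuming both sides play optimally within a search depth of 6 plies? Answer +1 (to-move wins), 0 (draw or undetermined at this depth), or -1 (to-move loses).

value(..X/O.O/X.., X) = +1

p1 X@[..X/O.O/X..]: (0,0)[X.X/O.O/X..]-1 (0,1)[.XX/O.O/X..]-1 (1,1)[..X/OXO/X..]+1* (2,1)[..X/O.O/XX.]-1 (2,2)[..X/O.O/X.X]-1
p2 O@[..X/OXO/X..] terminal -1; root [..X/O.O/X..] d6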